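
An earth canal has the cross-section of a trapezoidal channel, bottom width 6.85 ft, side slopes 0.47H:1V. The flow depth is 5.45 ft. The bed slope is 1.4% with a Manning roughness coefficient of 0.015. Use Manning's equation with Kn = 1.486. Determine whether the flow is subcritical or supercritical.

supercritical

With bottom width b = 6.85 ft and side slope z = 0.47: A = (b + zy)y = (6.85 + 0.47×5.45)×5.45 = 51.29 ft²; P = b + 2y√(1+z²) = 6.85 + 2×5.45×1.105 = 18.89 ft.
Hydraulic radius R = A/P = 51.29/18.89 = 2.715 ft.
V = (1.486/n) R^(2/3) √S = (1.486/0.015) × 2.715^(2/3) × √0.014 = 22.81 ft/s. Hydraulic depth D_h = A/T = 51.29/11.97 = 4.284 ft.
Froude number Fr = V/√(g·D_h) = 22.81/√(32.2×4.284) = 1.94, which is greater than 1, so the flow is supercritical.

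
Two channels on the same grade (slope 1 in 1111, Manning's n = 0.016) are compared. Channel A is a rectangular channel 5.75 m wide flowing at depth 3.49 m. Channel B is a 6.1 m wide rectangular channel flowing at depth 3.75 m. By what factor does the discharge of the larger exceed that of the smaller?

1.19

Channel A: Flow area A = b·y = 5.75 × 3.49 = 20.07 m². Wetted perimeter P = b + 2y = 5.75 + 2×3.49 = 12.73 m. Hydraulic radius R = A/P = 20.07/12.73 = 1.576 m. Q_A = (1/0.016)·20.07·1.576^(2/3)·√0.0009001 = 50.97 m³/s.
Channel B: Flow area A = b·y = 6.1 × 3.75 = 22.88 m². Wetted perimeter P = b + 2y = 6.1 + 2×3.75 = 13.6 m. Hydraulic radius R = A/P = 22.88/13.6 = 1.682 m. Q_B = (1/0.016)·22.88·1.682^(2/3)·√0.0009001 = 60.66 m³/s.
The larger discharge is 60.66 m³/s and the smaller is 50.97 m³/s; the ratio is 1.19.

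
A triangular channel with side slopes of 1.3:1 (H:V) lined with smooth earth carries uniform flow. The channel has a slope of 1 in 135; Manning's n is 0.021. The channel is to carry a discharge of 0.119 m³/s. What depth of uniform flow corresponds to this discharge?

y_n = 0.303 m

Manning's equation rearranged: A R^(2/3) = nQ / (1·√S) = 0.021 × 0.119 / (√0.007407) = 0.02904.
Trying y = 0.385 m: A R^(2/3) = 0.05502 — too large.
Trying y = 0.268 m: A R^(2/3) = 0.02094 — too small.
Trying y = 0.303 m: A R^(2/3) = 0.02905 — close enough.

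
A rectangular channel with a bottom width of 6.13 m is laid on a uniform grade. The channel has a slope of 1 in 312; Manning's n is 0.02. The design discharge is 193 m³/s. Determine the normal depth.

y_n = 6.76 m

Manning's equation rearranged: A R^(2/3) = nQ / (1·√S) = 0.02 × 193 / (√0.003205) = 68.18.
Trying y = 5.41 m: A R^(2/3) = 51.88 — short.
Trying y = 7.4 m: A R^(2/3) = 75.97 — over.
Trying y = 6.76 m: A R^(2/3) = 68.15 — matches.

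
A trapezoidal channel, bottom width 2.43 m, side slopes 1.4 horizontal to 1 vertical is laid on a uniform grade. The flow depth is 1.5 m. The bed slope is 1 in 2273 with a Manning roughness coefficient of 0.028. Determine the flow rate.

Q = 4.73 m³/s

With bottom width b = 2.43 m and side slope z = 1.4: A = (b + zy)y = (2.43 + 1.4×1.5)×1.5 = 6.795 m²; P = b + 2y√(1+z²) = 2.43 + 2×1.5×1.72 = 7.591 m.
Hydraulic radius R = A/P = 6.795/7.591 = 0.8951 m.
Manning's equation: Q = (1/n) A R^(2/3) S^(1/2) = (1/0.028) × 6.795 × 0.8951^(2/3) × 0.0004399^(1/2) = 4.73 m³/s.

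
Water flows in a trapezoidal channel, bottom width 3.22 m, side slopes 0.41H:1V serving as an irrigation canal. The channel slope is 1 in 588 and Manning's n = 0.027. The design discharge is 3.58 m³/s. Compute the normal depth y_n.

Manning's equation rearranged: A R^(2/3) = nQ / (1·√S) = 0.027 × 3.58 / (√0.001701) = 2.344.
Try y = 0.621 m: A R^(2/3) = 1.31 — too small.
Try y = 1.13 m: A R^(2/3) = 3.39 — too large.
Try y = 0.896 m: A R^(2/3) = 2.345 — close enough.

y_n = 0.896 m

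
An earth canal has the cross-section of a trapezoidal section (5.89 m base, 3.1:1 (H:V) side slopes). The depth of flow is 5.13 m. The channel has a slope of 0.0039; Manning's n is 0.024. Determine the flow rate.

With bottom width b = 5.89 m and side slope z = 3.1: A = (b + zy)y = (5.89 + 3.1×5.13)×5.13 = 111.8 m²; P = b + 2y√(1+z²) = 5.89 + 2×5.13×3.257 = 39.31 m.
Hydraulic radius R = A/P = 111.8/39.31 = 2.844 m.
Manning's equation: Q = (1/n) A R^(2/3) S^(1/2) = (1/0.024) × 111.8 × 2.844^(2/3) × 0.0039^(1/2) = 584 m³/s.

Q = 584 m³/s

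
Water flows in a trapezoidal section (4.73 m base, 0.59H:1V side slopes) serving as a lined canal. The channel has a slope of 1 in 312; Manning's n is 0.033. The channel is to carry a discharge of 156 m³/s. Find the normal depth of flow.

y_n = 5.85 m

Manning's equation rearranged: A R^(2/3) = nQ / (1·√S) = 0.033 × 156 / (√0.003205) = 90.93.
At y = 6.9 m: A R^(2/3) = 124.2 — too large.
At y = 5.85 m: A R^(2/3) = 90.81 — ≈ 90.93.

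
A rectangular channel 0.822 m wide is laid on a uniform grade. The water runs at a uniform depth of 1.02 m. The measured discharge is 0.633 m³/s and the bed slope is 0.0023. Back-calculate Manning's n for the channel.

Flow area A = b·y = 0.822 × 1.02 = 0.8384 m². Wetted perimeter P = b + 2y = 0.822 + 2×1.02 = 2.862 m.
Hydraulic radius R = A/P = 0.8384/2.862 = 0.293 m.
Rearranging Manning's equation: n = (1/Q) A R^(2/3) S^(1/2) = (1/0.633) × 0.8384 × 0.293^(2/3) × √0.0023 = 0.028.

n = 0.028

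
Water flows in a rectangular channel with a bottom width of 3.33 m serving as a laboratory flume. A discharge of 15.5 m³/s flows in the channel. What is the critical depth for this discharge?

For a rectangular channel, critical depth y_c = (q²/g)^(1/3) where q = Q/b = 15.5/3.33 = 4.655 m²/s.
So y_c = (4.655²/9.81)^(1/3) = 1.3 m.

y_c = 1.3 m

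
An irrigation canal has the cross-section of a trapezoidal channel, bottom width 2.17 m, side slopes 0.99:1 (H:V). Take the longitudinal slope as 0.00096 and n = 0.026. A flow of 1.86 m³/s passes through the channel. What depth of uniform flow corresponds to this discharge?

Manning's equation rearranged: A R^(2/3) = nQ / (1·√S) = 0.026 × 1.86 / (√0.00096) = 1.561.
Trying y = 0.708 m: A R^(2/3) = 1.26 — short.
Trying y = 0.799 m: A R^(2/3) = 1.56 — ≈ 1.561.

y_n = 0.799 m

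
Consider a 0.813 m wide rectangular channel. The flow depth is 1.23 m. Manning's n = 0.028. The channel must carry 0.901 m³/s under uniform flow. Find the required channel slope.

S = 0.00309

Flow area A = b·y = 0.813 × 1.23 = 1 m². Wetted perimeter P = b + 2y = 0.813 + 2×1.23 = 3.273 m.
Hydraulic radius R = A/P = 1/3.273 = 0.3055 m.
From Manning's equation, S = [nQ / (1 A R^(2/3))]² = [0.028 × 0.901 / (1 × 1 × 0.3055^(2/3))]² = 0.00309.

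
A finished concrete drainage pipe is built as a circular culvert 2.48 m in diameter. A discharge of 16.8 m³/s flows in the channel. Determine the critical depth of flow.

At critical depth, Q² T / (g A³) = 1, i.e. A³/T = Q²/g = 16.8²/9.81 = 28.77.
Trying y = 2.14 m: A³/T = 51.02 — high.
Trying y = 1.61 m: A³/T = 15.45 — low.
Trying y = 1.88 m: A³/T = 28.55 — ≈ 28.77.

y_c = 1.88 m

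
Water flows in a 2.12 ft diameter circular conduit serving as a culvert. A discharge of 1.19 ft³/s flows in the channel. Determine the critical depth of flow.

At critical depth, Q² T / (g A³) = 1, i.e. A³/T = Q²/g = 1.19²/32.2 = 0.04398.
Try y = 0.466 ft: A³/T = 0.1083 — high.
Try y = 0.272 ft: A³/T = 0.01306 — low.
Try y = 0.37 ft: A³/T = 0.04386 — matches.

y_c = 0.37 ft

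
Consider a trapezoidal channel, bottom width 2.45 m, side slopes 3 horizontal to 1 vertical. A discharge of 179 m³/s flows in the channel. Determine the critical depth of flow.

y_c = 3.35 m

At critical depth, Q² T / (g A³) = 1, i.e. A³/T = Q²/g = 179²/9.81 = 3266.
At y = 2.57 m: A³/T = 996.2 — low.
At y = 4.19 m: A³/T = 9034 — high.
At y = 3.35 m: A³/T = 3256 — close enough.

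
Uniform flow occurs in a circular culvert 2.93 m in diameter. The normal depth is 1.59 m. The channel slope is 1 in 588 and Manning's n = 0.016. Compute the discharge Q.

Q = 8.09 m³/s

For a circular section of diameter D = 2.93 m at depth y = 1.59 m, the central angle is θ = 2 arccos(1 − 2y/D) = 3.312 rad. Then A = (D²/8)(θ − sin θ) = 3.737 m² and P = Dθ/2 = 4.853 m.
Hydraulic radius R = A/P = 3.737/4.853 = 0.7701 m.
Manning's equation: Q = (1/n) A R^(2/3) S^(1/2) = (1/0.016) × 3.737 × 0.7701^(2/3) × 0.001701^(1/2) = 8.09 m³/s.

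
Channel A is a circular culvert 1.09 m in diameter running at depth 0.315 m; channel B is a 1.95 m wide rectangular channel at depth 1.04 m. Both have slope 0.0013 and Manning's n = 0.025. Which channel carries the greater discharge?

Channel A: For a circular section of diameter D = 1.09 m at depth y = 0.315 m, the central angle is θ = 2 arccos(1 − 2y/D) = 2.27 rad. Then A = (D²/8)(θ − sin θ) = 0.2235 m² and P = Dθ/2 = 1.237 m. Hydraulic radius R = A/P = 0.2235/1.237 = 0.1807 m. Q_A = (1/0.025)·0.2235·0.1807^(2/3)·√0.0013 = 0.103 m³/s.
Channel B: Flow area A = b·y = 1.95 × 1.04 = 2.028 m². Wetted perimeter P = b + 2y = 1.95 + 2×1.04 = 4.03 m. Hydraulic radius R = A/P = 2.028/4.03 = 0.5032 m. Q_B = (1/0.025)·2.028·0.5032^(2/3)·√0.0013 = 1.85 m³/s.
Q_A = 0.103 m³/s vs Q_B = 1.85 m³/s, so channel B carries more.

channel B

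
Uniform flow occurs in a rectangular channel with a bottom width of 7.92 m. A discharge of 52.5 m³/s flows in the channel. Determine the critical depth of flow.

For a rectangular channel, critical depth y_c = (q²/g)^(1/3) where q = Q/b = 52.5/7.92 = 6.629 m²/s.
So y_c = (6.629²/9.81)^(1/3) = 1.65 m.

y_c = 1.65 m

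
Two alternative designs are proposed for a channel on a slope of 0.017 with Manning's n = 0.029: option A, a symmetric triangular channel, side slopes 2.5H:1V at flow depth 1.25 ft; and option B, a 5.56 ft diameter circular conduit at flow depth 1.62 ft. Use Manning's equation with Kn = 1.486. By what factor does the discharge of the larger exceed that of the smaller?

Channel A: For a triangular section with side slope z = 2.5: A = zy² = 2.5×1.25² = 3.906 ft²; P = 2y√(1+z²) = 2×1.25×2.693 = 6.731 ft. Hydraulic radius R = A/P = 3.906/6.731 = 0.5803 ft. Q_A = (1.486/0.029)·3.906·0.5803^(2/3)·√0.017 = 18.16 ft³/s.
Channel B: For a circular section of diameter D = 5.56 ft at depth y = 1.62 ft, the central angle is θ = 2 arccos(1 − 2y/D) = 2.281 rad. Then A = (D²/8)(θ − sin θ) = 5.883 ft² and P = Dθ/2 = 6.34 ft. Hydraulic radius R = A/P = 5.883/6.34 = 0.9278 ft. Q_B = (1.486/0.029)·5.883·0.9278^(2/3)·√0.017 = 37.39 ft³/s.
The larger discharge is 37.39 ft³/s and the smaller is 18.16 ft³/s; the ratio is 2.06.

2.06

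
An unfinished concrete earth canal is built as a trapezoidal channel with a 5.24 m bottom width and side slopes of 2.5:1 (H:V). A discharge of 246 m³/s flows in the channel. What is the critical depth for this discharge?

At critical depth, Q² T / (g A³) = 1, i.e. A³/T = Q²/g = 246²/9.81 = 6169.
Try y = 4.44 m: A³/T = 13920 — too large.
Try y = 2.65 m: A³/T = 1681 — too small.
Try y = 3.65 m: A³/T = 6136 — ≈ 6169.

y_c = 3.65 m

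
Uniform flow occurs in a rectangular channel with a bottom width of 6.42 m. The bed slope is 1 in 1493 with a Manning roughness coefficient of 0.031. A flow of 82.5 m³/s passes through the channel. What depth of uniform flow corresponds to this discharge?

y_n = 8.72 m

Manning's equation rearranged: A R^(2/3) = nQ / (1·√S) = 0.031 × 82.5 / (√0.0006698) = 98.82.
At y = 6.83 m: A R^(2/3) = 73.8 — low.
At y = 8.72 m: A R^(2/3) = 98.85 — ≈ 98.82.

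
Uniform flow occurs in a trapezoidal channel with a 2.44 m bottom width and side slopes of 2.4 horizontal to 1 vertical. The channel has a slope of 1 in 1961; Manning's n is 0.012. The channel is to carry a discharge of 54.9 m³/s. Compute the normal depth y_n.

y_n = 2.63 m

Manning's equation rearranged: A R^(2/3) = nQ / (1·√S) = 0.012 × 54.9 / (√0.0005099) = 29.17.
Try y = 2.26 m: A R^(2/3) = 20.65 — short.
Try y = 3 m: A R^(2/3) = 39.61 — over.
Try y = 2.63 m: A R^(2/3) = 29.19 — ≈ 29.17.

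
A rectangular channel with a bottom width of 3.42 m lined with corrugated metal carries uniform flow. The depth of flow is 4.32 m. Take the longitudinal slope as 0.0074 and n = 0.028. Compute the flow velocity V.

V = 3.52 m/s

Flow area A = b·y = 3.42 × 4.32 = 14.77 m². Wetted perimeter P = b + 2y = 3.42 + 2×4.32 = 12.06 m.
Hydraulic radius R = A/P = 14.77/12.06 = 1.225 m.
From Manning's equation, V = (1/n) R^(2/3) S^(1/2) = (1/0.028) × 1.225^(2/3) × 0.0074^(1/2) = 3.52 m/s.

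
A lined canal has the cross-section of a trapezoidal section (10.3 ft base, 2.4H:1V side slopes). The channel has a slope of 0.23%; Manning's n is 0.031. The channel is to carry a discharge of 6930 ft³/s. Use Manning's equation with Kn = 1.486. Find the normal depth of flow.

Manning's equation rearranged: A R^(2/3) = nQ / (1.486·√S) = 0.031 × 6930 / (1.486 × √0.0023) = 3014.
At y = 13.4 ft: A R^(2/3) = 2105 — short.
At y = 18.1 ft: A R^(2/3) = 4306 — over.
At y = 15.6 ft: A R^(2/3) = 3015 — close enough.

y_n = 15.6 ft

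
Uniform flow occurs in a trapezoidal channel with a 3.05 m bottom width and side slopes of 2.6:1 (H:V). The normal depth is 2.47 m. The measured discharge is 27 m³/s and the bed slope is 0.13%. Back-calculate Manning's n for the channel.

n = 0.0389

With bottom width b = 3.05 m and side slope z = 2.6: A = (b + zy)y = (3.05 + 2.6×2.47)×2.47 = 23.4 m²; P = b + 2y√(1+z²) = 3.05 + 2×2.47×2.786 = 16.81 m.
Hydraulic radius R = A/P = 23.4/16.81 = 1.392 m.
Rearranging Manning's equation: n = (1/Q) A R^(2/3) S^(1/2) = (1/27) × 23.4 × 1.392^(2/3) × √0.0013 = 0.0389.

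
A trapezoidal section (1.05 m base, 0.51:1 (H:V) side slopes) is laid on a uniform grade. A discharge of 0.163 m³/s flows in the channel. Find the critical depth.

y_c = 0.132 m

At critical depth, Q² T / (g A³) = 1, i.e. A³/T = Q²/g = 0.163²/9.81 = 0.002708.
Try y = 0.118 m: A³/T = 0.001921 — too small.
Try y = 0.166 m: A³/T = 0.00548 — too large.
Try y = 0.132 m: A³/T = 0.002708 — matches.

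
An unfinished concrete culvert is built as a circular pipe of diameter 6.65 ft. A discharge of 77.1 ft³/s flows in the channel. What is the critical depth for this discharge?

y_c = 2.28 ft

At critical depth, Q² T / (g A³) = 1, i.e. A³/T = Q²/g = 77.1²/32.2 = 184.6.
At y = 1.76 ft: A³/T = 67.87 — too small.
At y = 2.28 ft: A³/T = 185.1 — matches.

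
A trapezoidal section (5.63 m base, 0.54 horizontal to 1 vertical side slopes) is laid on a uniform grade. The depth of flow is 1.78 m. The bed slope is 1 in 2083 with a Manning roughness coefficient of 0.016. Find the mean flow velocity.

V = 1.56 m/s

With bottom width b = 5.63 m and side slope z = 0.54: A = (b + zy)y = (5.63 + 0.54×1.78)×1.78 = 11.73 m²; P = b + 2y√(1+z²) = 5.63 + 2×1.78×1.136 = 9.676 m.
Hydraulic radius R = A/P = 11.73/9.676 = 1.213 m.
From Manning's equation, V = (1/n) R^(2/3) S^(1/2) = (1/0.016) × 1.213^(2/3) × 0.0004801^(1/2) = 1.56 m/s.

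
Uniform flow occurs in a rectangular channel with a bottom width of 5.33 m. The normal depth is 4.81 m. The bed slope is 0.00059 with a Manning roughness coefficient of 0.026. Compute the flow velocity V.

V = 1.34 m/s

Flow area A = b·y = 5.33 × 4.81 = 25.64 m². Wetted perimeter P = b + 2y = 5.33 + 2×4.81 = 14.95 m.
Hydraulic radius R = A/P = 25.64/14.95 = 1.715 m.
From Manning's equation, V = (1/n) R^(2/3) S^(1/2) = (1/0.026) × 1.715^(2/3) × 0.00059^(1/2) = 1.34 m/s.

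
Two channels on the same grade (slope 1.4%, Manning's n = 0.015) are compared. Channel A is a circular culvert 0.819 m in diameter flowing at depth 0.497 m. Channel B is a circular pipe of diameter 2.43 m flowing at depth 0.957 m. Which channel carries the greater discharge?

channel B

Channel A: For a circular section of diameter D = 0.819 m at depth y = 0.497 m, the central angle is θ = 2 arccos(1 − 2y/D) = 3.572 rad. Then A = (D²/8)(θ − sin θ) = 0.3345 m² and P = Dθ/2 = 1.463 m. Hydraulic radius R = A/P = 0.3345/1.463 = 0.2287 m. Q_A = (1/0.015)·0.3345·0.2287^(2/3)·√0.014 = 0.9868 m³/s.
Channel B: For a circular section of diameter D = 2.43 m at depth y = 0.957 m, the central angle is θ = 2 arccos(1 − 2y/D) = 2.714 rad. Then A = (D²/8)(θ − sin θ) = 1.697 m² and P = Dθ/2 = 3.297 m. Hydraulic radius R = A/P = 1.697/3.297 = 0.5146 m. Q_B = (1/0.015)·1.697·0.5146^(2/3)·√0.014 = 8.594 m³/s.
Q_A = 0.9868 m³/s vs Q_B = 8.594 m³/s, so channel B carries more.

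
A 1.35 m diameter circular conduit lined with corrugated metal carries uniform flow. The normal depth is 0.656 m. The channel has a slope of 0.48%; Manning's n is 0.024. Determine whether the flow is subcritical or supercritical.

For a circular section of diameter D = 1.35 m at depth y = 0.656 m, the central angle is θ = 2 arccos(1 − 2y/D) = 3.085 rad. Then A = (D²/8)(θ − sin θ) = 0.69 m² and P = Dθ/2 = 2.083 m.
Hydraulic radius R = A/P = 0.69/2.083 = 0.3313 m.
V = (1/n) R^(2/3) √S = (1/0.024) × 0.3313^(2/3) × √0.0048 = 1.382 m/s. Hydraulic depth D_h = A/T = 0.69/1.349 = 0.5113 m.
Froude number Fr = V/√(g·D_h) = 1.382/√(9.81×0.5113) = 0.617, which is less than 1, so the flow is subcritical.

subcritical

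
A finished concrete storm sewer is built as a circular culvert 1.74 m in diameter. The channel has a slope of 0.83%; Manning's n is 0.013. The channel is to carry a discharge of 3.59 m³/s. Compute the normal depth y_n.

y_n = 0.738 m

Manning's equation rearranged: A R^(2/3) = nQ / (1·√S) = 0.013 × 3.59 / (√0.0083) = 0.5123.
Try y = 0.869 m: A R^(2/3) = 0.6812 — too large.
Try y = 0.584 m: A R^(2/3) = 0.3316 — too small.
Try y = 0.738 m: A R^(2/3) = 0.5117 — close enough.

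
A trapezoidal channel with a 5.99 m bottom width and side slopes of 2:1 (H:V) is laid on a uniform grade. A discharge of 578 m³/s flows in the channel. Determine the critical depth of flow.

y_c = 5.71 m

At critical depth, Q² T / (g A³) = 1, i.e. A³/T = Q²/g = 578²/9.81 = 34060.
At y = 3.98 m: A³/T = 7811 — low.
At y = 7.24 m: A³/T = 93140 — high.
At y = 5.71 m: A³/T = 34080 — ≈ 34060.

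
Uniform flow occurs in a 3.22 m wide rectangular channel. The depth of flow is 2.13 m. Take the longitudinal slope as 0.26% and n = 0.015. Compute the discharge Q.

Q = 22 m³/s

Flow area A = b·y = 3.22 × 2.13 = 6.859 m². Wetted perimeter P = b + 2y = 3.22 + 2×2.13 = 7.48 m.
Hydraulic radius R = A/P = 6.859/7.48 = 0.9169 m.
Manning's equation: Q = (1/n) A R^(2/3) S^(1/2) = (1/0.015) × 6.859 × 0.9169^(2/3) × 0.0026^(1/2) = 22 m³/s.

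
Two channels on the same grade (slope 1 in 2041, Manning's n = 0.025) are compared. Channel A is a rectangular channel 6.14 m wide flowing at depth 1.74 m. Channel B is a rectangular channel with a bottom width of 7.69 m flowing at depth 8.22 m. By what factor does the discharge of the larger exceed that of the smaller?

10.5

Channel A: Flow area A = b·y = 6.14 × 1.74 = 10.68 m². Wetted perimeter P = b + 2y = 6.14 + 2×1.74 = 9.62 m. Hydraulic radius R = A/P = 10.68/9.62 = 1.111 m. Q_A = (1/0.025)·10.68·1.111^(2/3)·√0.00049 = 10.14 m³/s.
Channel B: Flow area A = b·y = 7.69 × 8.22 = 63.21 m². Wetted perimeter P = b + 2y = 7.69 + 2×8.22 = 24.13 m. Hydraulic radius R = A/P = 63.21/24.13 = 2.62 m. Q_B = (1/0.025)·63.21·2.62^(2/3)·√0.00049 = 106.4 m³/s.
The larger discharge is 106.4 m³/s and the smaller is 10.14 m³/s; the ratio is 10.5.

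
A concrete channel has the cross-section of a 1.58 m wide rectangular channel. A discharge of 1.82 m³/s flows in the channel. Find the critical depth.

y_c = 0.513 m

For a rectangular channel, critical depth y_c = (q²/g)^(1/3) where q = Q/b = 1.82/1.58 = 1.152 m²/s.
So y_c = (1.152²/9.81)^(1/3) = 0.513 m.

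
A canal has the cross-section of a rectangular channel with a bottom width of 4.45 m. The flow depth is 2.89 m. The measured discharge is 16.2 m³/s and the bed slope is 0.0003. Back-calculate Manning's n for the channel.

Flow area A = b·y = 4.45 × 2.89 = 12.86 m². Wetted perimeter P = b + 2y = 4.45 + 2×2.89 = 10.23 m.
Hydraulic radius R = A/P = 12.86/10.23 = 1.257 m.
Rearranging Manning's equation: n = (1/Q) A R^(2/3) S^(1/2) = (1/16.2) × 12.86 × 1.257^(2/3) × √0.0003 = 0.016.

n = 0.016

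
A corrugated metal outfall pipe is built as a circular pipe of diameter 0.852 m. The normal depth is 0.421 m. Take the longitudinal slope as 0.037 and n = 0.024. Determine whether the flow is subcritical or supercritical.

For a circular section of diameter D = 0.852 m at depth y = 0.421 m, the central angle is θ = 2 arccos(1 − 2y/D) = 3.118 rad. Then A = (D²/8)(θ − sin θ) = 0.2808 m² and P = Dθ/2 = 1.328 m.
Hydraulic radius R = A/P = 0.2808/1.328 = 0.2114 m.
V = (1/n) R^(2/3) √S = (1/0.024) × 0.2114^(2/3) × √0.037 = 2.844 m/s. Hydraulic depth D_h = A/T = 0.2808/0.8519 = 0.3296 m.
Froude number Fr = V/√(g·D_h) = 2.844/√(9.81×0.3296) = 1.58, which is greater than 1, so the flow is supercritical.

supercritical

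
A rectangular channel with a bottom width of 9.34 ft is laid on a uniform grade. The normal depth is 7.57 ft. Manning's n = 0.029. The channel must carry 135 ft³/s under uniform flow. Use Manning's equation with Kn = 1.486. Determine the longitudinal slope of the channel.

S = 0.000338

Flow area A = b·y = 9.34 × 7.57 = 70.7 ft². Wetted perimeter P = b + 2y = 9.34 + 2×7.57 = 24.48 ft.
Hydraulic radius R = A/P = 70.7/24.48 = 2.888 ft.
From Manning's equation, S = [nQ / (1.486 A R^(2/3))]² = [0.029 × 135 / (1.486 × 70.7 × 2.888^(2/3))]² = 0.000338.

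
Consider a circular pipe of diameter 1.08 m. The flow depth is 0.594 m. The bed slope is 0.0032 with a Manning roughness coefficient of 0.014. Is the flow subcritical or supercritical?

subcritical

For a circular section of diameter D = 1.08 m at depth y = 0.594 m, the central angle is θ = 2 arccos(1 − 2y/D) = 3.342 rad. Then A = (D²/8)(θ − sin θ) = 0.5163 m² and P = Dθ/2 = 1.805 m.
Hydraulic radius R = A/P = 0.5163/1.805 = 0.2861 m.
V = (1/n) R^(2/3) √S = (1/0.014) × 0.2861^(2/3) × √0.0032 = 1.754 m/s. Hydraulic depth D_h = A/T = 0.5163/1.075 = 0.4804 m.
Froude number Fr = V/√(g·D_h) = 1.754/√(9.81×0.4804) = 0.808, which is less than 1, so the flow is subcritical.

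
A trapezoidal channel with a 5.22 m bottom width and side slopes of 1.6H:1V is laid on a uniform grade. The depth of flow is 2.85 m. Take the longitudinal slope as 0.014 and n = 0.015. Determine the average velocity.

With bottom width b = 5.22 m and side slope z = 1.6: A = (b + zy)y = (5.22 + 1.6×2.85)×2.85 = 27.87 m²; P = b + 2y√(1+z²) = 5.22 + 2×2.85×1.887 = 15.97 m.
Hydraulic radius R = A/P = 27.87/15.97 = 1.745 m.
From Manning's equation, V = (1/n) R^(2/3) S^(1/2) = (1/0.015) × 1.745^(2/3) × 0.014^(1/2) = 11.4 m/s.

V = 11.4 m/s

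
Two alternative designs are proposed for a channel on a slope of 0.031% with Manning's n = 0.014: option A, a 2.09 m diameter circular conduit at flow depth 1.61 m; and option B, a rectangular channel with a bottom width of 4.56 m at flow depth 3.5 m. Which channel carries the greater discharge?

channel B

Channel A: For a circular section of diameter D = 2.09 m at depth y = 1.61 m, the central angle is θ = 2 arccos(1 − 2y/D) = 4.284 rad. Then A = (D²/8)(θ − sin θ) = 2.836 m² and P = Dθ/2 = 4.477 m. Hydraulic radius R = A/P = 2.836/4.477 = 0.6334 m. Q_A = (1/0.014)·2.836·0.6334^(2/3)·√0.00031 = 2.631 m³/s.
Channel B: Flow area A = b·y = 4.56 × 3.5 = 15.96 m². Wetted perimeter P = b + 2y = 4.56 + 2×3.5 = 11.56 m. Hydraulic radius R = A/P = 15.96/11.56 = 1.381 m. Q_B = (1/0.014)·15.96·1.381^(2/3)·√0.00031 = 24.89 m³/s.
Q_A = 2.631 m³/s vs Q_B = 24.89 m³/s, so channel B carries more.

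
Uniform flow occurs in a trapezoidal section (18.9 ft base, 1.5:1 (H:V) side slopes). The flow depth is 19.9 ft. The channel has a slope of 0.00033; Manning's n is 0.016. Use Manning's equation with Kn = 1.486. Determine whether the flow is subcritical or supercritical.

subcritical

With bottom width b = 18.9 ft and side slope z = 1.5: A = (b + zy)y = (18.9 + 1.5×19.9)×19.9 = 970.1 ft²; P = b + 2y√(1+z²) = 18.9 + 2×19.9×1.803 = 90.65 ft.
Hydraulic radius R = A/P = 970.1/90.65 = 10.7 ft.
V = (1.486/n) R^(2/3) √S = (1.486/0.016) × 10.7^(2/3) × √0.00033 = 8.193 ft/s. Hydraulic depth D_h = A/T = 970.1/78.6 = 12.34 ft.
Froude number Fr = V/√(g·D_h) = 8.193/√(32.2×12.34) = 0.411, which is less than 1, so the flow is subcritical.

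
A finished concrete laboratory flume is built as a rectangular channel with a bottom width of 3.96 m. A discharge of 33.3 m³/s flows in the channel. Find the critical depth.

For a rectangular channel, critical depth y_c = (q²/g)^(1/3) where q = Q/b = 33.3/3.96 = 8.409 m²/s.
So y_c = (8.409²/9.81)^(1/3) = 1.93 m.

y_c = 1.93 m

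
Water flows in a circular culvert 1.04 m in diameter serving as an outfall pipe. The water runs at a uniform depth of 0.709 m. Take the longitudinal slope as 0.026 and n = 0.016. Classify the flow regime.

supercritical

For a circular section of diameter D = 1.04 m at depth y = 0.709 m, the central angle is θ = 2 arccos(1 − 2y/D) = 3.886 rad. Then A = (D²/8)(θ − sin θ) = 0.6169 m² and P = Dθ/2 = 2.02 m.
Hydraulic radius R = A/P = 0.6169/2.02 = 0.3053 m.
V = (1/n) R^(2/3) √S = (1/0.016) × 0.3053^(2/3) × √0.026 = 4.569 m/s. Hydraulic depth D_h = A/T = 0.6169/0.9689 = 0.6367 m.
Froude number Fr = V/√(g·D_h) = 4.569/√(9.81×0.6367) = 1.83, which is greater than 1, so the flow is supercritical.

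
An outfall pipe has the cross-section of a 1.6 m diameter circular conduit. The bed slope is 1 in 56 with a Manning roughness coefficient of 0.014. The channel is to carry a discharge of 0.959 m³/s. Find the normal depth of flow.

Manning's equation rearranged: A R^(2/3) = nQ / (1·√S) = 0.014 × 0.959 / (√0.01786) = 0.1005.
Try y = 0.25 m: A R^(2/3) = 0.05772 — short.
Try y = 0.41 m: A R^(2/3) = 0.157 — over.
Try y = 0.328 m: A R^(2/3) = 0.1005 — matches.

y_n = 0.328 m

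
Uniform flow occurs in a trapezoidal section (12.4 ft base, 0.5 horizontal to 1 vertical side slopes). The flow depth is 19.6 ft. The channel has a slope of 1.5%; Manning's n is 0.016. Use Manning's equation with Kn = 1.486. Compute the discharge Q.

With bottom width b = 12.4 ft and side slope z = 0.5: A = (b + zy)y = (12.4 + 0.5×19.6)×19.6 = 435.1 ft²; P = b + 2y√(1+z²) = 12.4 + 2×19.6×1.118 = 56.23 ft.
Hydraulic radius R = A/P = 435.1/56.23 = 7.739 ft.
Manning's equation: Q = (1.486/n) A R^(2/3) S^(1/2) = (1.486/0.016) × 435.1 × 7.739^(2/3) × 0.015^(1/2) = 19400 ft³/s.

Q = 19400 ft³/s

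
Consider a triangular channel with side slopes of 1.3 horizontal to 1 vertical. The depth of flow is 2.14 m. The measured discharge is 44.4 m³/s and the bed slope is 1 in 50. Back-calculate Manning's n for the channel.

n = 0.017

For a triangular section with side slope z = 1.3: A = zy² = 1.3×2.14² = 5.953 m²; P = 2y√(1+z²) = 2×2.14×1.64 = 7.02 m.
Hydraulic radius R = A/P = 5.953/7.02 = 0.8481 m.
Rearranging Manning's equation: n = (1/Q) A R^(2/3) S^(1/2) = (1/44.4) × 5.953 × 0.8481^(2/3) × √0.02 = 0.017.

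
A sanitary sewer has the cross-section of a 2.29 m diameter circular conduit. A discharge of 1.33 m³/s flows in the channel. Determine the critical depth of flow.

At critical depth, Q² T / (g A³) = 1, i.e. A³/T = Q²/g = 1.33²/9.81 = 0.1803.
At y = 0.597 m: A³/T = 0.3099 — over.
At y = 0.364 m: A³/T = 0.04467 — short.
At y = 0.52 m: A³/T = 0.1809 — ≈ 0.1803.

y_c = 0.52 m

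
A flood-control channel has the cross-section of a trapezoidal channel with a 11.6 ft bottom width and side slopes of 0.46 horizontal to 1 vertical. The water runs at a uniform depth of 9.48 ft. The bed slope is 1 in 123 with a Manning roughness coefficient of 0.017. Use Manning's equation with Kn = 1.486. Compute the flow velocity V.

With bottom width b = 11.6 ft and side slope z = 0.46: A = (b + zy)y = (11.6 + 0.46×9.48)×9.48 = 151.3 ft²; P = b + 2y√(1+z²) = 11.6 + 2×9.48×1.101 = 32.47 ft.
Hydraulic radius R = A/P = 151.3/32.47 = 4.66 ft.
From Manning's equation, V = (1.486/n) R^(2/3) S^(1/2) = (1.486/0.017) × 4.66^(2/3) × 0.00813^(1/2) = 22 ft/s.

V = 22 ft/s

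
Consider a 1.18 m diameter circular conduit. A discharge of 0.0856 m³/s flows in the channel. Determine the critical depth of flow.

y_c = 0.154 m

At critical depth, Q² T / (g A³) = 1, i.e. A³/T = Q²/g = 0.0856²/9.81 = 0.0007469.
Trying y = 0.175 m: A³/T = 0.001235 — high.
Trying y = 0.154 m: A³/T = 0.0007461 — matches.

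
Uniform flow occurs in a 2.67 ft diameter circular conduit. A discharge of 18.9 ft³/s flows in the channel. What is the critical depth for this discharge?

y_c = 1.44 ft

At critical depth, Q² T / (g A³) = 1, i.e. A³/T = Q²/g = 18.9²/32.2 = 11.09.
At y = 1.73 ft: A³/T = 22.18 — over.
At y = 1.44 ft: A³/T = 10.97 — matches.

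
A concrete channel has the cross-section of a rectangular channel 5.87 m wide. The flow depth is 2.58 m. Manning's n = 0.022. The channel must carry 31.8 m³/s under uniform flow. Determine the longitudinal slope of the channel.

Flow area A = b·y = 5.87 × 2.58 = 15.14 m². Wetted perimeter P = b + 2y = 5.87 + 2×2.58 = 11.03 m.
Hydraulic radius R = A/P = 15.14/11.03 = 1.373 m.
From Manning's equation, S = [nQ / (1 A R^(2/3))]² = [0.022 × 31.8 / (1 × 15.14 × 1.373^(2/3))]² = 0.0014.

S = 0.0014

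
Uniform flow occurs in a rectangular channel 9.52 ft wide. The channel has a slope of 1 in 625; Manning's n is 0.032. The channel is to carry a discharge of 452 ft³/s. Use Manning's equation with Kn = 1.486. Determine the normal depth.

y_n = 11.4 ft

Manning's equation rearranged: A R^(2/3) = nQ / (1.486·√S) = 0.032 × 452 / (1.486 × √0.0016) = 243.3.
At y = 9.88 ft: A R^(2/3) = 204.8 — short.
At y = 11.4 ft: A R^(2/3) = 243.4 — close enough.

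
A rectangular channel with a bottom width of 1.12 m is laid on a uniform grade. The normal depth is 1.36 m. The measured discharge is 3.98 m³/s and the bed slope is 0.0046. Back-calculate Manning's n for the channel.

Flow area A = b·y = 1.12 × 1.36 = 1.523 m². Wetted perimeter P = b + 2y = 1.12 + 2×1.36 = 3.84 m.
Hydraulic radius R = A/P = 1.523/3.84 = 0.3967 m.
Rearranging Manning's equation: n = (1/Q) A R^(2/3) S^(1/2) = (1/3.98) × 1.523 × 0.3967^(2/3) × √0.0046 = 0.014.

n = 0.014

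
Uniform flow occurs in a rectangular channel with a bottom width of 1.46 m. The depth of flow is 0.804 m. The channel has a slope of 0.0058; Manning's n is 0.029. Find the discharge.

Q = 1.62 m³/s

Flow area A = b·y = 1.46 × 0.804 = 1.174 m². Wetted perimeter P = b + 2y = 1.46 + 2×0.804 = 3.068 m.
Hydraulic radius R = A/P = 1.174/3.068 = 0.3826 m.
Manning's equation: Q = (1/n) A R^(2/3) S^(1/2) = (1/0.029) × 1.174 × 0.3826^(2/3) × 0.0058^(1/2) = 1.62 m³/s.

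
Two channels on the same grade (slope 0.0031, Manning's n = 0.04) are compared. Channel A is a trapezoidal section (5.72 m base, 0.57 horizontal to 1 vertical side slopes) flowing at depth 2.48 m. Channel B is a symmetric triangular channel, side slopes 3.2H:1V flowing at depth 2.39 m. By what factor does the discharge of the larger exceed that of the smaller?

1.19

Channel A: With bottom width b = 5.72 m and side slope z = 0.57: A = (b + zy)y = (5.72 + 0.57×2.48)×2.48 = 17.69 m²; P = b + 2y√(1+z²) = 5.72 + 2×2.48×1.151 = 11.43 m. Hydraulic radius R = A/P = 17.69/11.43 = 1.548 m. Q_A = (1/0.04)·17.69·1.548^(2/3)·√0.0031 = 32.95 m³/s.
Channel B: For a triangular section with side slope z = 3.2: A = zy² = 3.2×2.39² = 18.28 m²; P = 2y√(1+z²) = 2×2.39×3.353 = 16.03 m. Hydraulic radius R = A/P = 18.28/16.03 = 1.141 m. Q_B = (1/0.04)·18.28·1.141^(2/3)·√0.0031 = 27.78 m³/s.
The larger discharge is 32.95 m³/s and the smaller is 27.78 m³/s; the ratio is 1.19.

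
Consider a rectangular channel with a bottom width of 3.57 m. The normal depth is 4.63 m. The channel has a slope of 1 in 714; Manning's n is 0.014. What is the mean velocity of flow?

Flow area A = b·y = 3.57 × 4.63 = 16.53 m². Wetted perimeter P = b + 2y = 3.57 + 2×4.63 = 12.83 m.
Hydraulic radius R = A/P = 16.53/12.83 = 1.288 m.
From Manning's equation, V = (1/n) R^(2/3) S^(1/2) = (1/0.014) × 1.288^(2/3) × 0.001401^(1/2) = 3.16 m/s.

V = 3.16 m/s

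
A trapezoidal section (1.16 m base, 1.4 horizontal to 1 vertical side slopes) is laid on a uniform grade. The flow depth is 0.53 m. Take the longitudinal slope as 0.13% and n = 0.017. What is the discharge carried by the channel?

Q = 1.04 m³/s

With bottom width b = 1.16 m and side slope z = 1.4: A = (b + zy)y = (1.16 + 1.4×0.53)×0.53 = 1.008 m²; P = b + 2y√(1+z²) = 1.16 + 2×0.53×1.72 = 2.984 m.
Hydraulic radius R = A/P = 1.008/2.984 = 0.3379 m.
Manning's equation: Q = (1/n) A R^(2/3) S^(1/2) = (1/0.017) × 1.008 × 0.3379^(2/3) × 0.0013^(1/2) = 1.04 m³/s.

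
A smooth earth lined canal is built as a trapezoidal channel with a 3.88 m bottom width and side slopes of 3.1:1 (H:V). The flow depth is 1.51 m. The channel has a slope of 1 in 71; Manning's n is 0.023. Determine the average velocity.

With bottom width b = 3.88 m and side slope z = 3.1: A = (b + zy)y = (3.88 + 3.1×1.51)×1.51 = 12.93 m²; P = b + 2y√(1+z²) = 3.88 + 2×1.51×3.257 = 13.72 m.
Hydraulic radius R = A/P = 12.93/13.72 = 0.9424 m.
From Manning's equation, V = (1/n) R^(2/3) S^(1/2) = (1/0.023) × 0.9424^(2/3) × 0.01408^(1/2) = 4.96 m/s.

V = 4.96 m/s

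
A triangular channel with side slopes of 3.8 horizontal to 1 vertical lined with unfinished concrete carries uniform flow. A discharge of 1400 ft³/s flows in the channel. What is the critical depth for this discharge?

y_c = 6.1 ft

At critical depth, Q² T / (g A³) = 1, i.e. A³/T = Q²/g = 1400²/32.2 = 60870.
At y = 7.1 ft: A³/T = 130300 — over.
At y = 5.02 ft: A³/T = 23020 — short.
At y = 6.1 ft: A³/T = 60980 — close enough.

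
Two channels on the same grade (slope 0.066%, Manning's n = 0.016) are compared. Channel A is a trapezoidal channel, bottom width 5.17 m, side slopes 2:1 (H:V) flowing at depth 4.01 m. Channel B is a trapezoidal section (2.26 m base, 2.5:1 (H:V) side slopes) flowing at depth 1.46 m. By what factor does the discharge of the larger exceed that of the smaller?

11.8

Channel A: With bottom width b = 5.17 m and side slope z = 2: A = (b + zy)y = (5.17 + 2×4.01)×4.01 = 52.89 m²; P = b + 2y√(1+z²) = 5.17 + 2×4.01×2.236 = 23.1 m. Hydraulic radius R = A/P = 52.89/23.1 = 2.289 m. Q_A = (1/0.016)·52.89·2.289^(2/3)·√0.00066 = 147.5 m³/s.
Channel B: With bottom width b = 2.26 m and side slope z = 2.5: A = (b + zy)y = (2.26 + 2.5×1.46)×1.46 = 8.629 m²; P = b + 2y√(1+z²) = 2.26 + 2×1.46×2.693 = 10.12 m. Hydraulic radius R = A/P = 8.629/10.12 = 0.8524 m. Q_B = (1/0.016)·8.629·0.8524^(2/3)·√0.00066 = 12.46 m³/s.
The larger discharge is 147.5 m³/s and the smaller is 12.46 m³/s; the ratio is 11.8.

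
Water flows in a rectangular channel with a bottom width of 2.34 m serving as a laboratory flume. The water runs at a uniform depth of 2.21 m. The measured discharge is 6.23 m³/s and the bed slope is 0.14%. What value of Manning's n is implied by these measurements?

n = 0.026

Flow area A = b·y = 2.34 × 2.21 = 5.171 m². Wetted perimeter P = b + 2y = 2.34 + 2×2.21 = 6.76 m.
Hydraulic radius R = A/P = 5.171/6.76 = 0.765 m.
Rearranging Manning's equation: n = (1/Q) A R^(2/3) S^(1/2) = (1/6.23) × 5.171 × 0.765^(2/3) × √0.0014 = 0.026.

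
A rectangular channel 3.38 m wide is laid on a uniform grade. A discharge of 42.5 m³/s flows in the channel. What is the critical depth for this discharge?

y_c = 2.53 m

For a rectangular channel, critical depth y_c = (q²/g)^(1/3) where q = Q/b = 42.5/3.38 = 12.57 m²/s.
So y_c = (12.57²/9.81)^(1/3) = 2.53 m.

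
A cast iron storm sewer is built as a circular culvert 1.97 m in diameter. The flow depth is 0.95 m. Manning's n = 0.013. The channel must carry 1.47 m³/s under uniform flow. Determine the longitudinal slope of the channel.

S = 0.000458

For a circular section of diameter D = 1.97 m at depth y = 0.95 m, the central angle is θ = 2 arccos(1 − 2y/D) = 3.071 rad. Then A = (D²/8)(θ − sin θ) = 1.455 m² and P = Dθ/2 = 3.024 m.
Hydraulic radius R = A/P = 1.455/3.024 = 0.4811 m.
From Manning's equation, S = [nQ / (1 A R^(2/3))]² = [0.013 × 1.47 / (1 × 1.455 × 0.4811^(2/3))]² = 0.000458.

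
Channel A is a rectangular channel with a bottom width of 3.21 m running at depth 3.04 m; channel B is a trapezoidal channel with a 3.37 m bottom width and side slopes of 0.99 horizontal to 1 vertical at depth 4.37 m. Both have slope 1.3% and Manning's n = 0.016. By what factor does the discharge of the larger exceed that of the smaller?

5.55

Channel A: Flow area A = b·y = 3.21 × 3.04 = 9.758 m². Wetted perimeter P = b + 2y = 3.21 + 2×3.04 = 9.29 m. Hydraulic radius R = A/P = 9.758/9.29 = 1.05 m. Q_A = (1/0.016)·9.758·1.05^(2/3)·√0.013 = 71.86 m³/s.
Channel B: With bottom width b = 3.37 m and side slope z = 0.99: A = (b + zy)y = (3.37 + 0.99×4.37)×4.37 = 33.63 m²; P = b + 2y√(1+z²) = 3.37 + 2×4.37×1.407 = 15.67 m. Hydraulic radius R = A/P = 33.63/15.67 = 2.147 m. Q_B = (1/0.016)·33.63·2.147^(2/3)·√0.013 = 398.8 m³/s.
The larger discharge is 398.8 m³/s and the smaller is 71.86 m³/s; the ratio is 5.55.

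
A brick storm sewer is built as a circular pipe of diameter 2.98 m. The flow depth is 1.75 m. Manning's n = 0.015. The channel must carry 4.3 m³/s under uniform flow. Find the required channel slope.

For a circular section of diameter D = 2.98 m at depth y = 1.75 m, the central angle is θ = 2 arccos(1 − 2y/D) = 3.492 rad. Then A = (D²/8)(θ − sin θ) = 4.258 m² and P = Dθ/2 = 5.204 m.
Hydraulic radius R = A/P = 4.258/5.204 = 0.8183 m.
From Manning's equation, S = [nQ / (1 A R^(2/3))]² = [0.015 × 4.3 / (1 × 4.258 × 0.8183^(2/3))]² = 0.0003.

S = 0.0003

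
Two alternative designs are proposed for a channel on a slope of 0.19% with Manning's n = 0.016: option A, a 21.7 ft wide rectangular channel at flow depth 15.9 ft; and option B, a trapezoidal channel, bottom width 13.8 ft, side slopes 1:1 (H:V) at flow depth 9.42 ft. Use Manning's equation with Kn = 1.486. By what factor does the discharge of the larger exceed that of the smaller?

1.77

Channel A: Flow area A = b·y = 21.7 × 15.9 = 345 ft². Wetted perimeter P = b + 2y = 21.7 + 2×15.9 = 53.5 ft. Hydraulic radius R = A/P = 345/53.5 = 6.449 ft. Q_A = (1.486/0.016)·345·6.449^(2/3)·√0.0019 = 4840 ft³/s.
Channel B: With bottom width b = 13.8 ft and side slope z = 1: A = (b + zy)y = (13.8 + 1×9.42)×9.42 = 218.7 ft²; P = b + 2y√(1+z²) = 13.8 + 2×9.42×1.414 = 40.44 ft. Hydraulic radius R = A/P = 218.7/40.44 = 5.408 ft. Q_B = (1.486/0.016)·218.7·5.408^(2/3)·√0.0019 = 2728 ft³/s.
The larger discharge is 4840 ft³/s and the smaller is 2728 ft³/s; the ratio is 1.77.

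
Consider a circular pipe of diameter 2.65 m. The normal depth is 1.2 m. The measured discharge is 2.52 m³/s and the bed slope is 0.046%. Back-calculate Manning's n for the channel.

n = 0.015

For a circular section of diameter D = 2.65 m at depth y = 1.2 m, the central angle is θ = 2 arccos(1 − 2y/D) = 2.953 rad. Then A = (D²/8)(θ − sin θ) = 2.427 m² and P = Dθ/2 = 3.912 m.
Hydraulic radius R = A/P = 2.427/3.912 = 0.6204 m.
Rearranging Manning's equation: n = (1/Q) A R^(2/3) S^(1/2) = (1/2.52) × 2.427 × 0.6204^(2/3) × √0.00046 = 0.015.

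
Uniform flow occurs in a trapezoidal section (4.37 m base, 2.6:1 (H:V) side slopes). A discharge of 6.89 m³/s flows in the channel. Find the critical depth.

y_c = 0.562 m

At critical depth, Q² T / (g A³) = 1, i.e. A³/T = Q²/g = 6.89²/9.81 = 4.839.
Try y = 0.7 m: A³/T = 10.16 — high.
Try y = 0.437 m: A³/T = 2.097 — low.
Try y = 0.562 m: A³/T = 4.826 — matches.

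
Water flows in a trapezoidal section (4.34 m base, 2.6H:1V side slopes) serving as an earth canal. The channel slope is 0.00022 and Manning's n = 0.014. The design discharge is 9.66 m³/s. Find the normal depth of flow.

y_n = 1.3 m

Manning's equation rearranged: A R^(2/3) = nQ / (1·√S) = 0.014 × 9.66 / (√0.00022) = 9.118.
Try y = 0.916 m: A R^(2/3) = 4.629 — too small.
Try y = 1.48 m: A R^(2/3) = 11.82 — too large.
Try y = 1.3 m: A R^(2/3) = 9.121 — ≈ 9.118.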